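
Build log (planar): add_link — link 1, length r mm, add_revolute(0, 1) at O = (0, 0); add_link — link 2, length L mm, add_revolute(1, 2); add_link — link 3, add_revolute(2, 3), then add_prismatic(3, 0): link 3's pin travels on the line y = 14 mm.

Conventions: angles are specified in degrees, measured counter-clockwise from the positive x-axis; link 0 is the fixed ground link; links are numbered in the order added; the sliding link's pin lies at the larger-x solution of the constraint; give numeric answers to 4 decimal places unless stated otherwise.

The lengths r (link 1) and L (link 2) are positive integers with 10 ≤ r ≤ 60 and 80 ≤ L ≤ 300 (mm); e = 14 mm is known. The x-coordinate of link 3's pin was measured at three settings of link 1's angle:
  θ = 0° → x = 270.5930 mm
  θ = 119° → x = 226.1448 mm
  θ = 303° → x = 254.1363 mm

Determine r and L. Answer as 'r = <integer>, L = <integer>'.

constraint per measurement: (x − r cos θ)² + (r sin θ − e)² = L²
subtracting the θ₁ and θ₂ equations cancels the r² and L² terms:
r = (x₁² − x₂²) / (2[(x₁cos θ₁ + e sin θ₁) − (x₂cos θ₂ + e sin θ₂)]) = 30.0000 → r = 30
L² = (x₁ − r cos θ₁)² + (r sin θ₁ − e)² = 58080.9916 → L = 241.0000 → L = 241
check at θ₃=303°: x = 254.1363 (printed 254.1363) ✓

r = 30, L = 241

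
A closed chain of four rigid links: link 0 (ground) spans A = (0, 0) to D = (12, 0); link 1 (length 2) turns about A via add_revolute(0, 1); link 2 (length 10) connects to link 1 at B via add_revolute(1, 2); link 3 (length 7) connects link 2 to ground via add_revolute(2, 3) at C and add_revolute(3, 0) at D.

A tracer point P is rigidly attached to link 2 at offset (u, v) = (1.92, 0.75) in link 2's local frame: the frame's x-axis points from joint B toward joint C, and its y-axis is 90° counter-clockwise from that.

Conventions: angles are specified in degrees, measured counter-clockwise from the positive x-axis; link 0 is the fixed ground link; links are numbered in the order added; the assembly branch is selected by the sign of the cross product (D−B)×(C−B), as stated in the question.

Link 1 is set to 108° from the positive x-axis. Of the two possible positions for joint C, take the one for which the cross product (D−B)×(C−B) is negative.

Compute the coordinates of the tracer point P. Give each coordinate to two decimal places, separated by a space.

A=(0,0), D=(12.00,0)
B = A + 2.00·(cos108°, sin108°) = (-0.6180, 1.9021)
|BD| = 12.7606
circle(B,10.00) ∩ circle(D,7.00): a=8.3786, h=5.4588
  candidates: C₊=(8.4807,6.0510) cross=69.657; C₋=(6.8533,-4.7446) cross=-69.657
  branch - wants cross < 0 → take C=(6.8533,-4.7446) (cross=-69.657)
ex = (C−B)/|BC| = (0.7471,-0.6647); ey = (0.6647,0.7471)
P = B + 1.92·ex + 0.75·ey = (1.3150,1.1863)

1.31 1.19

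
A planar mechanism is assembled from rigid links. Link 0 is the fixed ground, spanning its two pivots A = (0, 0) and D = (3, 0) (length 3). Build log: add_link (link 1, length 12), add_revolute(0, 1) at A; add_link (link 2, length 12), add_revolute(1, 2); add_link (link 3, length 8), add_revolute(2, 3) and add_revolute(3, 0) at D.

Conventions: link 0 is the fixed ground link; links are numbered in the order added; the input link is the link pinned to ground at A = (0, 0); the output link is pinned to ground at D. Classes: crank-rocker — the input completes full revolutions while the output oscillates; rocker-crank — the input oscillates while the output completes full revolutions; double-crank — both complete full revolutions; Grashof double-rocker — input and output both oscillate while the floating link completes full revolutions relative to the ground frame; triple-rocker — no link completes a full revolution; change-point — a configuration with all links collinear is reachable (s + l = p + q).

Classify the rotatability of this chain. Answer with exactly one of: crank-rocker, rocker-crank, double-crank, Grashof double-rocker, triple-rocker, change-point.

lengths: ground=3, input=12, coupler=12, output=8
sorted: s=3 (shortest), l=12 (longest), p+q=20
s + l = 15 vs p + q = 20
s + l < p + q (Grashof) with shortest = ground link → double-crank

double-crank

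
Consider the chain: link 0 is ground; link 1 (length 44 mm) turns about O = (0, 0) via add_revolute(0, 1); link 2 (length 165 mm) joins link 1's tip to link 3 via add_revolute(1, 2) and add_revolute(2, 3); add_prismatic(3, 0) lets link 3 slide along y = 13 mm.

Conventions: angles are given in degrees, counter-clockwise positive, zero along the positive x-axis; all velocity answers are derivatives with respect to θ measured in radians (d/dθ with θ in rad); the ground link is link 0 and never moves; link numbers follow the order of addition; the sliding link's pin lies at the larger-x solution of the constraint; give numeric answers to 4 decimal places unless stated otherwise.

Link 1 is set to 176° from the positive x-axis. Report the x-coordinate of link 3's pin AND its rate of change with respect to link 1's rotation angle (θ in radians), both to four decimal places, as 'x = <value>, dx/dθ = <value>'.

geometry: r = 44 mm, L = 165 mm, e = 13 mm
crank pin P = (r cos θ, r sin θ) = (-43.892818, 3.069285)
h = r sin θ − e = 3.069285 − 13 = -9.930715
x = r cos θ + √(L² − h²) = -43.892818 + 164.700883 = 120.808065
dx/dθ = −r sin θ − h·r cos θ/√(L² − h²) (θ in radians; h = -9.930715) = -5.715822

x = 120.8081, dx/dθ = -5.7158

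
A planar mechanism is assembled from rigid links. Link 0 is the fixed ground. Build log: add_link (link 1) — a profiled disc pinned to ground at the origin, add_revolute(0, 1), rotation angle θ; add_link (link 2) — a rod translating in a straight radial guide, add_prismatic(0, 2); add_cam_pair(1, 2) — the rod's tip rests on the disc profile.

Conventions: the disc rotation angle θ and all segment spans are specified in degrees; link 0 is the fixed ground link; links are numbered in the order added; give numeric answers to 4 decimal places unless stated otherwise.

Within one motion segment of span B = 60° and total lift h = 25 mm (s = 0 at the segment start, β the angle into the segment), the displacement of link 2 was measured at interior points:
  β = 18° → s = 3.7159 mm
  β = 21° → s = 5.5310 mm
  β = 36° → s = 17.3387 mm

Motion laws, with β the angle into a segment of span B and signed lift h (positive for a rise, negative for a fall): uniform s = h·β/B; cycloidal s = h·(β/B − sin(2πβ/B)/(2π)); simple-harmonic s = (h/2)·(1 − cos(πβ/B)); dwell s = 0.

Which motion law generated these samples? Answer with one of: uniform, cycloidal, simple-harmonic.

candidates at β/B = r: uniform s = h·r (linear in β); cycloidal s = h·(r − sin(2πr)/(2π)); simple-harmonic s = (h/2)(1 − cos(πr))
β=18°: printed 3.7159 | uniform 7.5000, cycloidal 3.7159, simple-harmonic 5.1527
β=21°: printed 5.5310 | uniform 8.7500, cycloidal 5.5310, simple-harmonic 6.8251
β=36°: printed 17.3387 | uniform 15.0000, cycloidal 17.3387, simple-harmonic 16.3627
only one law matches every sample → cycloidal

cycloidal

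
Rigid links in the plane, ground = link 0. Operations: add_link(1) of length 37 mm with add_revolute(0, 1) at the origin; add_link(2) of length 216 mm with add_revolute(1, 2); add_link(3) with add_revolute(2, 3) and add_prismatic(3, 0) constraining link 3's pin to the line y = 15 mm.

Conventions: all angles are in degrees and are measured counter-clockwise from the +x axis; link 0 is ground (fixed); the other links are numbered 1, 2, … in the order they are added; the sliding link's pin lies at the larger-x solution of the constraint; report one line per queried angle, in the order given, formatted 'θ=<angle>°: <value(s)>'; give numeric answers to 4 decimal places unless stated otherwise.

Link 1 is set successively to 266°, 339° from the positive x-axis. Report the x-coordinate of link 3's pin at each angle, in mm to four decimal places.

geometry: r = 37 mm, L = 216 mm, e = 15 mm
θ=266°: crank pin P = (r cos θ, r sin θ) = (-2.580990, -36.909870)
θ=266°: h = r sin θ − e = -36.909870 − 15 = -51.909870
θ=266°: x = r cos θ + √(L² − h²) = -2.580990 + 209.669658 = 207.088668
θ=339°: crank pin P = (r cos θ, r sin θ) = (34.542476, -13.259614)
θ=339°: h = r sin θ − e = -13.259614 − 15 = -28.259614
θ=339°: x = r cos θ + √(L² − h²) = 34.542476 + 214.143396 = 248.685872

θ=266°: 207.0887
θ=339°: 248.6859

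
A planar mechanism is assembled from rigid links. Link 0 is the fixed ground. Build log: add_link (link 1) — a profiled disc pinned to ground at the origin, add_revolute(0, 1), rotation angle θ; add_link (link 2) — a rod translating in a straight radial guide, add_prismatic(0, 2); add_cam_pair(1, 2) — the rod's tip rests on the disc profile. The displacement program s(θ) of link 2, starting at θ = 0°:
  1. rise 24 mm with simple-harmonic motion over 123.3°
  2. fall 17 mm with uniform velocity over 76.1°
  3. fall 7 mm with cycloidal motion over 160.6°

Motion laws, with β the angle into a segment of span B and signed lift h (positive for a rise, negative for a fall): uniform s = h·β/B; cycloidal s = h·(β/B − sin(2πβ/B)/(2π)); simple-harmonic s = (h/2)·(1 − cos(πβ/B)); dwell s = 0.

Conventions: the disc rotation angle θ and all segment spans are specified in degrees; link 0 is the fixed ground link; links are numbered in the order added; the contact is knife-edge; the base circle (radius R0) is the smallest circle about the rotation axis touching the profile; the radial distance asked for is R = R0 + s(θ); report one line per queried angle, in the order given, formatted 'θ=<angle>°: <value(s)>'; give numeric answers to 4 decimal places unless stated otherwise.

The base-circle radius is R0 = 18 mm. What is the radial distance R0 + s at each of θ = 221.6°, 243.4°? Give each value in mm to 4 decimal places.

seg 1 [0°–123.3°] simple-harmonic, h=24: full span → s += 24 → s = 24.0000
seg 2 [123.3°–199.4°] uniform, h=-17: full span → s += -17 → s = 7.0000
seg 3 [199.4°–360°] cycloidal, h=-7: θ=221.6° here. β=22.2, B=160.6. -7·(0.1382 − sin(2π·0.1382)/(2π)) = -0.1171 → s = 6.8829
seg 3 [199.4°–360°] cycloidal, h=-7: θ=243.4° here. β=44, B=160.6. -7·(0.2740 − sin(2π·0.2740)/(2π)) = -0.8163 → s = 6.1837
θ=221.6°: R = R0 + s = 18 + 6.8829 = 24.8829
θ=243.4°: R = R0 + s = 18 + 6.1837 = 24.1837

θ=221.6°: 24.8829
θ=243.4°: 24.1837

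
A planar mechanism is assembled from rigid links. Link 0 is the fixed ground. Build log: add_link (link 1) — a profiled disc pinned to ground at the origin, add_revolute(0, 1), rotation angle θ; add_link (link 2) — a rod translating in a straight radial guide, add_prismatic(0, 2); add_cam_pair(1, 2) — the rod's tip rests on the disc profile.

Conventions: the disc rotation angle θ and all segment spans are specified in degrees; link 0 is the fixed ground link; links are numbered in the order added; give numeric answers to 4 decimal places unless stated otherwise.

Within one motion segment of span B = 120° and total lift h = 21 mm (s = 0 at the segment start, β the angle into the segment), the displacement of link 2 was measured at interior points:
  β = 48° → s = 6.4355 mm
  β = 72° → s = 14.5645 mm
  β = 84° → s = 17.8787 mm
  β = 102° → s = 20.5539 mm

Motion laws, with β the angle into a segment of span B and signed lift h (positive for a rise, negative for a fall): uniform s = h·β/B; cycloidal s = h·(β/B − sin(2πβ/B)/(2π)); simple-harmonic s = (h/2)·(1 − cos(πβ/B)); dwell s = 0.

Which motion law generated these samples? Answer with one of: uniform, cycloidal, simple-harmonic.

candidates at β/B = r: uniform s = h·r (linear in β); cycloidal s = h·(r − sin(2πr)/(2π)); simple-harmonic s = (h/2)(1 − cos(πr))
β=48°: printed 6.4355 | uniform 8.4000, cycloidal 6.4355, simple-harmonic 7.2553
β=72°: printed 14.5645 | uniform 12.6000, cycloidal 14.5645, simple-harmonic 13.7447
β=84°: printed 17.8787 | uniform 14.7000, cycloidal 17.8787, simple-harmonic 16.6717
β=102°: printed 20.5539 | uniform 17.8500, cycloidal 20.5539, simple-harmonic 19.8556
only one law matches every sample → cycloidal

cycloidal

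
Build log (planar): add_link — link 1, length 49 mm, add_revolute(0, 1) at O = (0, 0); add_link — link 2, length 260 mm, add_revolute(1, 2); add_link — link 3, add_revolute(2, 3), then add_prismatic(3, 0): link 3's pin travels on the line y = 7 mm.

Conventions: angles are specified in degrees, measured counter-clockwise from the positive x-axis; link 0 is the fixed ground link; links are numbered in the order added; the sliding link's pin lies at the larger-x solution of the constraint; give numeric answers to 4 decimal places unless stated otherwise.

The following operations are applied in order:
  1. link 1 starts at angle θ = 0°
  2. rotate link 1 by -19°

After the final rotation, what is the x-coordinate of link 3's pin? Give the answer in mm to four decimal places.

geometry: r = 49 mm, L = 260 mm, e = 7 mm; θ starts at 0°
rotate link 1 by -19°: θ ← 0° -19° = -19°
crank pin P = (r cos θ, r sin θ) = (46.330410, -15.952840)
h = r sin θ − e = -15.952840 − 7 = -22.952840
x = r cos θ + √(L² − h²) = 46.330410 + 258.984878 = 305.315288

305.3153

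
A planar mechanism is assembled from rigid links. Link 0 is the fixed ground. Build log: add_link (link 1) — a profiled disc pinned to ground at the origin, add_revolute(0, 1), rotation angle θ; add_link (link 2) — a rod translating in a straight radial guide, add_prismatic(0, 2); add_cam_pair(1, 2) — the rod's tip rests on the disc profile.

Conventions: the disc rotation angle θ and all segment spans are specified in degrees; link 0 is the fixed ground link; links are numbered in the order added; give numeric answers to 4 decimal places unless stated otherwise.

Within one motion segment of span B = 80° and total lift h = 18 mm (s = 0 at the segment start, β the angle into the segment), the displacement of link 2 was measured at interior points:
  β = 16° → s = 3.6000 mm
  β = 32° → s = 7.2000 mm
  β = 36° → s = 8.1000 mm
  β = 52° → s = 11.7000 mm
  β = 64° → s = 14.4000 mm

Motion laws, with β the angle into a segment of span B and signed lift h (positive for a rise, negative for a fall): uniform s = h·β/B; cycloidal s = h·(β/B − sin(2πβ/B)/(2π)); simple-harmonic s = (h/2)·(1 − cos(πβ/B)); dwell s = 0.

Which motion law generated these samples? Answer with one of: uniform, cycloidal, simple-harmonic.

candidates at β/B = r: uniform s = h·r (linear in β); cycloidal s = h·(r − sin(2πr)/(2π)); simple-harmonic s = (h/2)(1 − cos(πr))
β=16°: printed 3.6000 | uniform 3.6000, cycloidal 0.8754, simple-harmonic 1.7188
β=32°: printed 7.2000 | uniform 7.2000, cycloidal 5.5161, simple-harmonic 6.2188
β=36°: printed 8.1000 | uniform 8.1000, cycloidal 7.2147, simple-harmonic 7.5921
β=52°: printed 11.7000 | uniform 11.7000, cycloidal 14.0177, simple-harmonic 13.0859
β=64°: printed 14.4000 | uniform 14.4000, cycloidal 17.1246, simple-harmonic 16.2812
only one law matches every sample → uniform

uniform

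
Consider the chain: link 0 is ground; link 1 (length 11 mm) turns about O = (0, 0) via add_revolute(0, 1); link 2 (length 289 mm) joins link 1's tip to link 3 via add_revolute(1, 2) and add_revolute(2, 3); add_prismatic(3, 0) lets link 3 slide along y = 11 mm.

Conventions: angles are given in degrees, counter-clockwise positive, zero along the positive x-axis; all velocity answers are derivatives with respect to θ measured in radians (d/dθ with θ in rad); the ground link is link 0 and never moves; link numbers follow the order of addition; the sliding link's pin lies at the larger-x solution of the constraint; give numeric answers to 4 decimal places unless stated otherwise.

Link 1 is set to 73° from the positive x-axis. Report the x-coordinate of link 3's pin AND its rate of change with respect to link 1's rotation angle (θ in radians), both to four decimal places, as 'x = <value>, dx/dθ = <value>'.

geometry: r = 11 mm, L = 289 mm, e = 11 mm
crank pin P = (r cos θ, r sin θ) = (3.216089, 10.519352)
h = r sin θ − e = 10.519352 − 11 = -0.480648
x = r cos θ + √(L² − h²) = 3.216089 + 288.999600 = 292.215689
dx/dθ = −r sin θ − h·r cos θ/√(L² − h²) (θ in radians; h = -0.480648) = -10.514003

x = 292.2157, dx/dθ = -10.5140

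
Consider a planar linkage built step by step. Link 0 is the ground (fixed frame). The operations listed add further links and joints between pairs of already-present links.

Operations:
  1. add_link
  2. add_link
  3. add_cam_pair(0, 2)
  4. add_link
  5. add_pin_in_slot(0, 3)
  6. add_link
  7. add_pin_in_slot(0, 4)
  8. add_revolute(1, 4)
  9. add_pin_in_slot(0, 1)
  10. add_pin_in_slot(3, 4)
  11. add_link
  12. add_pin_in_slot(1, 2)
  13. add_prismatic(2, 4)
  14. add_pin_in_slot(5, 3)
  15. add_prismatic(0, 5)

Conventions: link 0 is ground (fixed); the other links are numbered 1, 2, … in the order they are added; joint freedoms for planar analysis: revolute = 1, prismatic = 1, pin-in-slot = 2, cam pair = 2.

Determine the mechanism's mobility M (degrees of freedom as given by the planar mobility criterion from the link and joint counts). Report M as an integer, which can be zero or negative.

ground; <1,0,0>
#1 <2,0,0>
#2 <3,0,0>
C:0↔2 J2 <3,0,1>
#3 <4,0,1>
PS:0↔3 J2 <4,0,2>
#4 <5,0,2>
PS:0↔4 J2 <5,0,3>
R:1↔4 J1 <5,1,3>
PS:0↔1 J2 <5,1,4>
PS:3↔4 J2 <5,1,5>
#5 <6,1,5>
PS:1↔2 J2 <6,1,6>
P:2↔4 J1 <6,2,6>
PS:5↔3 J2 <6,2,7>
P:0↔5 J1 <6,3,7>
3×5 − 2×3 − 1×7 = 2

M = 2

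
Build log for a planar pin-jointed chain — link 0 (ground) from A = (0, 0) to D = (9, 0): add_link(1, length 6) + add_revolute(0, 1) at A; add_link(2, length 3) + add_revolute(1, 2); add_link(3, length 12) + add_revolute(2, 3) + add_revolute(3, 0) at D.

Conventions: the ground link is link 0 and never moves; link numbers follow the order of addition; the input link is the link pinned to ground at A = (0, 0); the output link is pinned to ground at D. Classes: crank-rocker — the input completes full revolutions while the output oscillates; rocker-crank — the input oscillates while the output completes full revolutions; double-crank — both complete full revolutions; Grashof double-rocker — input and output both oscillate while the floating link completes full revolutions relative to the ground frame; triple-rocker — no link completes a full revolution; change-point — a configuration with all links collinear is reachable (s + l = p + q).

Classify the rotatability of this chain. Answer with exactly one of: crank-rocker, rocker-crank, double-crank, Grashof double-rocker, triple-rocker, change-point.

lengths: ground=9, input=6, coupler=3, output=12
sorted: s=3 (shortest), l=12 (longest), p+q=15
s + l = 15 vs p + q = 15
s + l = p + q → change-point (collinear configuration reachable)

change-point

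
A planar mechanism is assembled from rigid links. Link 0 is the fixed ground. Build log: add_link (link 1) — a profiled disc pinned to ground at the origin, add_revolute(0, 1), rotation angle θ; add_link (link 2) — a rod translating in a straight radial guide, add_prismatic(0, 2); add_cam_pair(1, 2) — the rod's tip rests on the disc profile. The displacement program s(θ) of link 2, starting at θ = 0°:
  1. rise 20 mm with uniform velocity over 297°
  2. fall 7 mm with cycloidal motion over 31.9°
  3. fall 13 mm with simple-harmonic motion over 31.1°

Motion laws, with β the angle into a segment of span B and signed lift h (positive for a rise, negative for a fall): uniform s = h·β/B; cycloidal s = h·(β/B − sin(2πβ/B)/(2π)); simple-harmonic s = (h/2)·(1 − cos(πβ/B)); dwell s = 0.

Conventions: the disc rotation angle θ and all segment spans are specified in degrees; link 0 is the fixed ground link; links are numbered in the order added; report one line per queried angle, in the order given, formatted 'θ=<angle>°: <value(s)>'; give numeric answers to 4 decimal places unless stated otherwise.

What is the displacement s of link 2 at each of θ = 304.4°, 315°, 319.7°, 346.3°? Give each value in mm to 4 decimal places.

seg 1 [0°–297°] uniform, h=20: full span → s += 20 → s = 20.0000
seg 2 [297°–328.9°] cycloidal, h=-7: θ=304.4° here. β=7.4, B=31.9. -7·(0.2320 − sin(2π·0.2320)/(2π)) = -0.5169 → s = 19.4831
seg 2 [297°–328.9°] cycloidal, h=-7: θ=315° here. β=18, B=31.9. -7·(0.5643 − sin(2π·0.5643)/(2π)) = -4.3876 → s = 15.6124
seg 2 [297°–328.9°] cycloidal, h=-7: θ=319.7° here. β=22.7, B=31.9. -7·(0.7116 − sin(2π·0.7116)/(2π)) = -6.0630 → s = 13.9370
seg 2 [297°–328.9°] cycloidal, h=-7: full span → s += -7 → s = 13.0000
seg 3 [328.9°–360°] simple-harmonic, h=-13: θ=346.3° here. β=17.4, B=31.1. -13/2·(1 − cos(π·0.5595)) = -7.7077 → s = 5.2923

θ=304.4°: 19.4831
θ=315°: 15.6124
θ=319.7°: 13.9370
θ=346.3°: 5.2923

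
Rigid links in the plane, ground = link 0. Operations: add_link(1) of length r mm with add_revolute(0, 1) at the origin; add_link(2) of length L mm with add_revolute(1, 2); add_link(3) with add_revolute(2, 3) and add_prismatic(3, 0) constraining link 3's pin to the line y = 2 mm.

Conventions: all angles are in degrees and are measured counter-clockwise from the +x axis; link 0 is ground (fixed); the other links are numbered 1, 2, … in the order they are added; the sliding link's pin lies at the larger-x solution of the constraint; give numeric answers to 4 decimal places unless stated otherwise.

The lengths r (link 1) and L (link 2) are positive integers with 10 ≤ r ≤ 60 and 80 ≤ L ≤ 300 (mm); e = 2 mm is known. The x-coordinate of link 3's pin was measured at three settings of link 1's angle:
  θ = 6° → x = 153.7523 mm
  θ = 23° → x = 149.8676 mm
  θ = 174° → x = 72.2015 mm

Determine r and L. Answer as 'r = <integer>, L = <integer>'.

constraint per measurement: (x − r cos θ)² + (r sin θ − e)² = L²
subtracting the θ₁ and θ₂ equations cancels the r² and L² terms:
r = (x₁² − x₂²) / (2[(x₁cos θ₁ + e sin θ₁) − (x₂cos θ₂ + e sin θ₂)]) = 41.0001 → r = 41
L² = (x₁ − r cos θ₁)² + (r sin θ₁ − e)² = 12769.0047 → L = 113.0000 → L = 113
check at θ₃=174°: x = 72.2015 (printed 72.2015) ✓

r = 41, L = 113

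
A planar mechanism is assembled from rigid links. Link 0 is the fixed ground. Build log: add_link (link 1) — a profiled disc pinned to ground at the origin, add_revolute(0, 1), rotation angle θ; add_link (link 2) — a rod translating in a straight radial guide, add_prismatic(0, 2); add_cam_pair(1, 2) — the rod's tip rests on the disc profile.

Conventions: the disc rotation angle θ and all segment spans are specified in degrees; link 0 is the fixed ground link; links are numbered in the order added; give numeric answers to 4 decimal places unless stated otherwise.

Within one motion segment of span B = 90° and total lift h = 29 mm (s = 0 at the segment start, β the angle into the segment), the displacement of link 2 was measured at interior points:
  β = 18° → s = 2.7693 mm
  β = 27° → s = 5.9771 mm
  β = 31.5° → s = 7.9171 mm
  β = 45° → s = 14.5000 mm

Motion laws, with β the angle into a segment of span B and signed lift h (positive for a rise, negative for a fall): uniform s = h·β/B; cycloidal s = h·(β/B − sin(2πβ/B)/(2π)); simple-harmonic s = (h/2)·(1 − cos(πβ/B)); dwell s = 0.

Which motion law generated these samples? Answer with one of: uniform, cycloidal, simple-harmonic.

candidates at β/B = r: uniform s = h·r (linear in β); cycloidal s = h·(r − sin(2πr)/(2π)); simple-harmonic s = (h/2)(1 − cos(πr))
β=18°: printed 2.7693 | uniform 5.8000, cycloidal 1.4104, simple-harmonic 2.7693
β=27°: printed 5.9771 | uniform 8.7000, cycloidal 4.3104, simple-harmonic 5.9771
β=31.5°: printed 7.9171 | uniform 10.1500, cycloidal 6.4160, simple-harmonic 7.9171
β=45°: printed 14.5000 | uniform 14.5000, cycloidal 14.5000, simple-harmonic 14.5000
only one law matches every sample → simple-harmonic

simple-harmonic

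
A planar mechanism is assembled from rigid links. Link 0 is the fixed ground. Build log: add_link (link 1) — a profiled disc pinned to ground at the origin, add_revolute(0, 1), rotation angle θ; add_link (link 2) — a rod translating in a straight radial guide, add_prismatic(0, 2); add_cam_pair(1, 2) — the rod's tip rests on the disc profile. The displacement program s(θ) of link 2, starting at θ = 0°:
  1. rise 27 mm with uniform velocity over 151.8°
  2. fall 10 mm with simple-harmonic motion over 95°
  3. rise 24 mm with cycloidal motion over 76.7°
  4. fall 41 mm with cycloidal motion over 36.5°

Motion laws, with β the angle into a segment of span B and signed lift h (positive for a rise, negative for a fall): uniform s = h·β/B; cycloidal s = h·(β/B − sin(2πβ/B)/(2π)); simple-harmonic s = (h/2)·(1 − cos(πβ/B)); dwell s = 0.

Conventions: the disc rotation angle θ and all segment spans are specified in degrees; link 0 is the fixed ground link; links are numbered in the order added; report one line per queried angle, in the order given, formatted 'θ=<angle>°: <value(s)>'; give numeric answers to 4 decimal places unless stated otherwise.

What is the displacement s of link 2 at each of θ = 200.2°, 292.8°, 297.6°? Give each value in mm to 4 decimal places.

seg 1 [0°–151.8°] uniform, h=27: full span → s += 27 → s = 27.0000
seg 2 [151.8°–246.8°] simple-harmonic, h=-10: θ=200.2° here. β=48.4, B=95. -10/2·(1 − cos(π·0.5095)) = -5.1488 → s = 21.8512
seg 2 [151.8°–246.8°] simple-harmonic, h=-10: full span → s += -10 → s = 17.0000
seg 3 [246.8°–323.5°] cycloidal, h=24: θ=292.8° here. β=46, B=76.7. 24·(0.5997 − sin(2π·0.5997)/(2π)) = 16.6339 → s = 33.6339
seg 3 [246.8°–323.5°] cycloidal, h=24: θ=297.6° here. β=50.8, B=76.7. 24·(0.6623 − sin(2π·0.6623)/(2π)) = 19.1503 → s = 36.1503

θ=200.2°: 21.8512
θ=292.8°: 33.6339
θ=297.6°: 36.1503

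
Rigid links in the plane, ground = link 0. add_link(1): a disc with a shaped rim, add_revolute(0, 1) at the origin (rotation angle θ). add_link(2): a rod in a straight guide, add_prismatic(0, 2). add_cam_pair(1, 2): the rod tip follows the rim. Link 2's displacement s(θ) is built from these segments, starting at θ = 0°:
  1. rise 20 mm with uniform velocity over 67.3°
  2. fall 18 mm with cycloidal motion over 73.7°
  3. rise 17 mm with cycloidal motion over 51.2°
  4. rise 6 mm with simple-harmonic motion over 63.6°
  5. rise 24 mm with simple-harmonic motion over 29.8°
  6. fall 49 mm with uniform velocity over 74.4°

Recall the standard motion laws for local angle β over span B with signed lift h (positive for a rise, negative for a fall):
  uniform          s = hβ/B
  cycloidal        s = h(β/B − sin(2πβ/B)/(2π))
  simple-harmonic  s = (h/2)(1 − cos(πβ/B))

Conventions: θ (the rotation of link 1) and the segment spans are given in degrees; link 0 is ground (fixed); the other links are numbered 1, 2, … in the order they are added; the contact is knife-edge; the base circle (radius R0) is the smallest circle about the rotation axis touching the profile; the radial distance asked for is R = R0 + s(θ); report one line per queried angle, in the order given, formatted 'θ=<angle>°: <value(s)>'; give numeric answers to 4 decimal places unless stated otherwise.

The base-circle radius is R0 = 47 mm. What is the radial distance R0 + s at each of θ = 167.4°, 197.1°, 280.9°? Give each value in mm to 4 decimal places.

segment 1 (0° to 67.3°, uniform, h = 20) is passed completely: s = 0.0000 + (20) = 20.0000
segment 2 (67.3° to 141°, cycloidal, h = -18) is passed completely: s = 20.0000 + (-18) = 2.0000
θ = 167.4° falls in segment 3 (141° to 192.2°, cycloidal, h = 17): β = 167.4 − 141 = 26.4°, B = 51.2°; Δs = 17·(0.5156 − sin(2π·0.5156)/(2π)) = 9.0308; s = 2.0000 + 9.0308 = 11.0308
segment 3 (141° to 192.2°, cycloidal, h = 17) is passed completely: s = 2.0000 + (17) = 19.0000
θ = 197.1° falls in segment 4 (192.2° to 255.8°, simple-harmonic, h = 6): β = 197.1 − 192.2 = 4.9°, B = 63.6°; Δs = 6/2·(1 − cos(π·0.0770)) = 0.0874; s = 19.0000 + 0.0874 = 19.0874
segment 4 (192.2° to 255.8°, simple-harmonic, h = 6) is passed completely: s = 19.0000 + (6) = 25.0000
θ = 280.9° falls in segment 5 (255.8° to 285.6°, simple-harmonic, h = 24): β = 280.9 − 255.8 = 25.1°, B = 29.8°; Δs = 24/2·(1 − cos(π·0.8423)) = 22.5569; s = 25.0000 + 22.5569 = 47.5569
θ=167.4°: R = R0 + s = 47 + 11.0308 = 58.0308
θ=197.1°: R = R0 + s = 47 + 19.0874 = 66.0874
θ=280.9°: R = R0 + s = 47 + 47.5569 = 94.5569

θ=167.4°: 58.0308
θ=197.1°: 66.0874
θ=280.9°: 94.5569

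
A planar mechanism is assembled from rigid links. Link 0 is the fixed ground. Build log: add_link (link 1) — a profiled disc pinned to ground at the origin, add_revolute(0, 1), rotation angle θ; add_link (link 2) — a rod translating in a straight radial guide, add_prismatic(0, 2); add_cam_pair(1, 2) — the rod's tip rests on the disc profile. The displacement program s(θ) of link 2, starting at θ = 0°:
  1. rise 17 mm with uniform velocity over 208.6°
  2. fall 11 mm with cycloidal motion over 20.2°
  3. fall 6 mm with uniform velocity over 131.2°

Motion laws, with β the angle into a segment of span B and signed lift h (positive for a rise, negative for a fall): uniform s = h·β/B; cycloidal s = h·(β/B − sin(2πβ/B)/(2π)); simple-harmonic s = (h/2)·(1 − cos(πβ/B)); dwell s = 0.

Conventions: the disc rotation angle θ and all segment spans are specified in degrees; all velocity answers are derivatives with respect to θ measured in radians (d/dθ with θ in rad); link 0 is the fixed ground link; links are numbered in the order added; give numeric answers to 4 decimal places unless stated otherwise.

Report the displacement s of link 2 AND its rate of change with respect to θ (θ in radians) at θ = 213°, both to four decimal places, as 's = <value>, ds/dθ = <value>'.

seg 1 [0°–208.6°] uniform, h=17: full span → s += 17 → s = 17.0000
seg 2 [208.6°–228.8°] cycloidal, h=-11: θ=213° here. β=4.4, B=20.2. -11·(0.2178 − sin(2π·0.2178)/(2π)) = -0.6810 → s = 16.3190
velocity in seg [208.6°–228.8°] (cycloidal), θ in radians: β = 4.4° = 0.0768 rad, B = 20.2° = 0.3526 rad; ds/dθ = (h/B)(1 − cos(2πβ/B)) = ((-11)/0.3526)(1 − cos(2π·0.2178)) = -24.935356 mm/rad

s = 16.3190, ds/dθ = -24.9354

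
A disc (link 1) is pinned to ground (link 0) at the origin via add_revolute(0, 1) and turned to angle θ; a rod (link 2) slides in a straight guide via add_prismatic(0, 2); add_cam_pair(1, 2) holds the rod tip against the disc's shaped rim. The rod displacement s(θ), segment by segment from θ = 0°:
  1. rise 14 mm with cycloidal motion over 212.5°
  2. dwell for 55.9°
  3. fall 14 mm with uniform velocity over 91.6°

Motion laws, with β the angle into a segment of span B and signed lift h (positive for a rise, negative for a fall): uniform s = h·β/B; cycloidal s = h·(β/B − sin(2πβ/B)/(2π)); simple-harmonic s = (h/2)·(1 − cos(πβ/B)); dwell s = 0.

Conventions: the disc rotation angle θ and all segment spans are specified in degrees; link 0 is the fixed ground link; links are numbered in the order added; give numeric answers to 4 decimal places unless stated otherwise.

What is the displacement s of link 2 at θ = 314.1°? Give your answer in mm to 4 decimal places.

segment 1 (0° to 212.5°, cycloidal, h = 14) is passed completely: s = 0.0000 + (14) = 14.0000
segment 2 (212.5° to 268.4°, dwell): s unchanged at 14.0000
θ = 314.1° falls in segment 3 (268.4° to 360°, uniform, h = -14): β = 314.1 − 268.4 = 45.7°, B = 91.6°; Δs = -14·45.7/91.6 = -6.9847; s = 14.0000 − 6.9847 = 7.0153

7.0153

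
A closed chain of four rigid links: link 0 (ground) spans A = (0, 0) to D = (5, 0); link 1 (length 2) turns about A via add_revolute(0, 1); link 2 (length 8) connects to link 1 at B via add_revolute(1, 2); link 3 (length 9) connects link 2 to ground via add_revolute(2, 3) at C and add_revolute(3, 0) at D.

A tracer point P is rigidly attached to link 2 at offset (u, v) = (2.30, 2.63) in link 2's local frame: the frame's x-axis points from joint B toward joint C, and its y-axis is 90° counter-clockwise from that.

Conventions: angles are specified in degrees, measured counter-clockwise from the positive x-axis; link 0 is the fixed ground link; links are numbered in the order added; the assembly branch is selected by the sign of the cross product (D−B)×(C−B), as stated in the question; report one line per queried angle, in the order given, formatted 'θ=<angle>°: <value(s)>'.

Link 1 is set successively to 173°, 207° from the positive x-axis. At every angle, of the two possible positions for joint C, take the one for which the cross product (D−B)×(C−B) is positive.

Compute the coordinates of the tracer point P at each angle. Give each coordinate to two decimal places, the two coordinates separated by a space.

A=(0,0), D=(5.00,0)
θ=173°: B = A + 2.00·(cos173°, sin173°) = (-1.9851, 0.2437)
θ=173°: |BD| = 6.9893
θ=173°: circle(B,8.00) ∩ circle(D,9.00): a=2.2785, h=7.6687
θ=173°:   candidates: C₊=(0.5595,7.8283) cross=53.599; C₋=(0.0246,-7.4997) cross=-53.599
θ=173°:   branch + wants cross > 0 → take C=(0.5595,7.8283) (cross=53.599)
θ=173°: ex = (C−B)/|BC| = (0.3181,0.9481); ey = (-0.9481,0.3181)
θ=173°: P = B + 2.30·ex + 2.63·ey = (-3.7469,3.2608)
θ=207°: B = A + 2.00·(cos207°, sin207°) = (-1.7820, -0.9080)
θ=207°: |BD| = 6.8425
θ=207°: circle(B,8.00) ∩ circle(D,9.00): a=2.1790, h=7.6975
θ=207°:   candidates: C₊=(-0.6437,7.0106) cross=52.670; C₋=(1.3992,-8.2483) cross=-52.670
θ=207°:   branch + wants cross > 0 → take C=(-0.6437,7.0106) (cross=52.670)
θ=207°: ex = (C−B)/|BC| = (0.1423,0.9898); ey = (-0.9898,0.1423)
θ=207°: P = B + 2.30·ex + 2.63·ey = (-4.0580,1.7428)

θ=173°: -3.75 3.26
θ=207°: -4.06 1.74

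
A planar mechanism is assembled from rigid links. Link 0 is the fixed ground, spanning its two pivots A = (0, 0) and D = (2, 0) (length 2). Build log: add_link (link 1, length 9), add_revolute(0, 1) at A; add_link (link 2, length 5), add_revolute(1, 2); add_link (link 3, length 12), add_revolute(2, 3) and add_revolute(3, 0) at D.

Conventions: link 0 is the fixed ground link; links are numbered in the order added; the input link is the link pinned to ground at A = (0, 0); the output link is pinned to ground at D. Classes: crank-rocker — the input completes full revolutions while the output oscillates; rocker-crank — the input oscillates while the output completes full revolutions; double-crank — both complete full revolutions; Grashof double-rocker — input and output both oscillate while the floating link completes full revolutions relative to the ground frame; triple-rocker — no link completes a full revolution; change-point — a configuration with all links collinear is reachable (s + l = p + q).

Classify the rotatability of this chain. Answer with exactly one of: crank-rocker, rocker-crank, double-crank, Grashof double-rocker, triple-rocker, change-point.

lengths: ground=2, input=9, coupler=5, output=12
sorted: s=2 (shortest), l=12 (longest), p+q=14
s + l = 14 vs p + q = 14
s + l = p + q → change-point (collinear configuration reachable)

change-point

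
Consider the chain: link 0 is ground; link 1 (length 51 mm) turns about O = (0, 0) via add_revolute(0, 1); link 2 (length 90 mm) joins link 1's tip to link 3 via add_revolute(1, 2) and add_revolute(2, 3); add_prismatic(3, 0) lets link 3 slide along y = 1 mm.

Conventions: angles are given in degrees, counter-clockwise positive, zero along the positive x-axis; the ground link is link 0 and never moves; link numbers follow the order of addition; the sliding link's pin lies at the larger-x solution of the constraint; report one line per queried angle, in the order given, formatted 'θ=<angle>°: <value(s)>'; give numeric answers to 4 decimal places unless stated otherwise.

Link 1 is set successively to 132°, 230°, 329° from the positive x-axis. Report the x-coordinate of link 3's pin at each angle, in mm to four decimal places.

geometry: r = 51 mm, L = 90 mm, e = 1 mm
θ=132°: crank pin P = (r cos θ, r sin θ) = (-34.125661, 37.900386)
θ=132°: h = r sin θ − e = 37.900386 − 1 = 36.900386
θ=132°: x = r cos θ + √(L² − h²) = -34.125661 + 82.087523 = 47.961863
θ=230°: crank pin P = (r cos θ, r sin θ) = (-32.782168, -39.068267)
θ=230°: h = r sin θ − e = -39.068267 − 1 = -40.068267
θ=230°: x = r cos θ + √(L² − h²) = -32.782168 + 80.588672 = 47.806504
θ=329°: crank pin P = (r cos θ, r sin θ) = (43.715532, -26.266942)
θ=329°: h = r sin θ − e = -26.266942 − 1 = -27.266942
θ=329°: x = r cos θ + √(L² − h²) = 43.715532 + 85.770122 = 129.485655

θ=132°: 47.9619
θ=230°: 47.8065
θ=329°: 129.4857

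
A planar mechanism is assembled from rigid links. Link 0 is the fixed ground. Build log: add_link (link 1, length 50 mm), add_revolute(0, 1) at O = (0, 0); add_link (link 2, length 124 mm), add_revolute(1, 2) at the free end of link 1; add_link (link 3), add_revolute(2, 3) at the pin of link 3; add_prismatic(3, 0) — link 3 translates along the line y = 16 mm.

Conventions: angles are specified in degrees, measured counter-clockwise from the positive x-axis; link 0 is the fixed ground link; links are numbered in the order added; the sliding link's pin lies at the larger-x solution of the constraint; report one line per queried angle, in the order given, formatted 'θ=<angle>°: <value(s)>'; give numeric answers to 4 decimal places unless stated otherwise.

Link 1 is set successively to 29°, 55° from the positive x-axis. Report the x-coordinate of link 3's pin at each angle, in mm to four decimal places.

geometry: r = 50 mm, L = 124 mm, e = 16 mm
θ=29°: crank pin P = (r cos θ, r sin θ) = (43.730985, 24.240481)
θ=29°: h = r sin θ − e = 24.240481 − 16 = 8.240481
θ=29°: x = r cos θ + √(L² − h²) = 43.730985 + 123.725884 = 167.456870
θ=55°: crank pin P = (r cos θ, r sin θ) = (28.678822, 40.957602)
θ=55°: h = r sin θ − e = 40.957602 − 16 = 24.957602
θ=55°: x = r cos θ + √(L² − h²) = 28.678822 + 121.462414 = 150.141236

θ=29°: 167.4569
θ=55°: 150.1412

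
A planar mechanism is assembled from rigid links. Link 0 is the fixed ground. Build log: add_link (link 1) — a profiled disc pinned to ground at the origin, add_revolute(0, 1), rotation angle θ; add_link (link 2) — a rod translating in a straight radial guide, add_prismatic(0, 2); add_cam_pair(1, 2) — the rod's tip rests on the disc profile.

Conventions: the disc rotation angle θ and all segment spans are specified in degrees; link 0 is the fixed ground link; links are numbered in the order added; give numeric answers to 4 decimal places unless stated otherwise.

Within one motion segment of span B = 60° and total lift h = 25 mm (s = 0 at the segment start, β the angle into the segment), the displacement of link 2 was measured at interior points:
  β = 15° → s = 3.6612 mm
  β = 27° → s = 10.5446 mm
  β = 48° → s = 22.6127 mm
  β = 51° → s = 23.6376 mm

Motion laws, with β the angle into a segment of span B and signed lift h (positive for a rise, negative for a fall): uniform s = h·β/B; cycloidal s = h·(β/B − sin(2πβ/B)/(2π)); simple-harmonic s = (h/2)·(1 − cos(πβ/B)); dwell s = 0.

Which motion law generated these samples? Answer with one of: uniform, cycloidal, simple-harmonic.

candidates at β/B = r: uniform s = h·r (linear in β); cycloidal s = h·(r − sin(2πr)/(2π)); simple-harmonic s = (h/2)(1 − cos(πr))
β=15°: printed 3.6612 | uniform 6.2500, cycloidal 2.2711, simple-harmonic 3.6612
β=27°: printed 10.5446 | uniform 11.2500, cycloidal 10.0205, simple-harmonic 10.5446
β=48°: printed 22.6127 | uniform 20.0000, cycloidal 23.7841, simple-harmonic 22.6127
β=51°: printed 23.6376 | uniform 21.2500, cycloidal 24.4690, simple-harmonic 23.6376
only one law matches every sample → simple-harmonic

simple-harmonic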